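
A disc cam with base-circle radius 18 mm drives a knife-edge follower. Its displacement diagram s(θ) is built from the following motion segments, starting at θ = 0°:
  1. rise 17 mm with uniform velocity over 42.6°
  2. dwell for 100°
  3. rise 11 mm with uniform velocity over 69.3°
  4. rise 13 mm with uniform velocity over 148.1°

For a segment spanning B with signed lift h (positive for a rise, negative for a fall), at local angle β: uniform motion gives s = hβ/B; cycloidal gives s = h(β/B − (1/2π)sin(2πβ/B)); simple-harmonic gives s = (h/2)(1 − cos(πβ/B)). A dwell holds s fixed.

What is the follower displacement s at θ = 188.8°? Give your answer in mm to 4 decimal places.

seg 1 [0°–42.6°] uniform, h=17: full span → s += 17 → s = 17.0000
seg 2 [42.6°–142.6°] dwell: s stays 17.0000
seg 3 [142.6°–211.9°] uniform, h=11: θ=188.8° here. β=46.2, B=69.3. 11·46.2/69.3 = 7.3333 → s = 24.3333

24.3333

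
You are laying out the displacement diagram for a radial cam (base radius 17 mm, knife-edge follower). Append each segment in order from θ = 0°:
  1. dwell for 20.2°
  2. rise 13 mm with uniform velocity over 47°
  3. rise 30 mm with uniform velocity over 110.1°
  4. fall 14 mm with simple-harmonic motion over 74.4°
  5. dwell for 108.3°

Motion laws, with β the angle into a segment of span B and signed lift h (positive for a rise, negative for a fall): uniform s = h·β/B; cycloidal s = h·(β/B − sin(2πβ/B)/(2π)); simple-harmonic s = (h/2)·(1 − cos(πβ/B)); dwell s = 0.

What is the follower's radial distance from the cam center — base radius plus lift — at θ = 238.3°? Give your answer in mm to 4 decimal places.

seg 1 [0°–20.2°] dwell: s stays 0.0000
seg 2 [20.2°–67.2°] uniform, h=13: full span → s += 13 → s = 13.0000
seg 3 [67.2°–177.3°] uniform, h=30: full span → s += 30 → s = 43.0000
seg 4 [177.3°–251.7°] simple-harmonic, h=-14: θ=238.3° here. β=61, B=74.4. -14/2·(1 − cos(π·0.8199)) = -12.9090 → s = 30.0910
radial distance = base radius + s = 17 + 30.0910 = 47.0910

47.0910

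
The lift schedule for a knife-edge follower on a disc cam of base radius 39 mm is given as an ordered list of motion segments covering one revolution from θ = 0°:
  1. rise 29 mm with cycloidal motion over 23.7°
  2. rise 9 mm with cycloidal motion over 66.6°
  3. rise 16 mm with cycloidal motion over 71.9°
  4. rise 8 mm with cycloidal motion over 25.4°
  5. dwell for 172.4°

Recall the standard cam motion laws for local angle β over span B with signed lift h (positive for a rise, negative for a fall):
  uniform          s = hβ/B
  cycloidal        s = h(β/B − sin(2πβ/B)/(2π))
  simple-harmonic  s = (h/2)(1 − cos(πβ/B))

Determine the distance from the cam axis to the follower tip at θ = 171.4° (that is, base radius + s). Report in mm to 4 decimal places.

seg 1 [0°–23.7°] cycloidal, h=29: full span → s += 29 → s = 29.0000
seg 2 [23.7°–90.3°] cycloidal, h=9: full span → s += 9 → s = 38.0000
seg 3 [90.3°–162.2°] cycloidal, h=16: full span → s += 16 → s = 54.0000
seg 4 [162.2°–187.6°] cycloidal, h=8: θ=171.4° here. β=9.2, B=25.4. 8·(0.3622 − sin(2π·0.3622)/(2π)) = 1.9279 → s = 55.9279
radial distance = base radius + s = 39 + 55.9279 = 94.9279

94.9279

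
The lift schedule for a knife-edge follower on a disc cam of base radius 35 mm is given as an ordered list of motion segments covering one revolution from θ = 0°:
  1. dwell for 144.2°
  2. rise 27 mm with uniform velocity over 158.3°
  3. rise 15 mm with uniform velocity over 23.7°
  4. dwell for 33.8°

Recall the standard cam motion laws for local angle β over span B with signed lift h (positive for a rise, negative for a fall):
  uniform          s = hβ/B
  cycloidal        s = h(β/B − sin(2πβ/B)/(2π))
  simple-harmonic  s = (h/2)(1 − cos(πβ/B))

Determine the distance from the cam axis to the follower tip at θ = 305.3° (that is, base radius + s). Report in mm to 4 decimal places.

seg 1 [0°–144.2°] dwell: s stays 0.0000
seg 2 [144.2°–302.5°] uniform, h=27: full span → s += 27 → s = 27.0000
seg 3 [302.5°–326.2°] uniform, h=15: θ=305.3° here. β=2.8, B=23.7. 15·2.8/23.7 = 1.7722 → s = 28.7722
radial distance = base radius + s = 35 + 28.7722 = 63.7722

63.7722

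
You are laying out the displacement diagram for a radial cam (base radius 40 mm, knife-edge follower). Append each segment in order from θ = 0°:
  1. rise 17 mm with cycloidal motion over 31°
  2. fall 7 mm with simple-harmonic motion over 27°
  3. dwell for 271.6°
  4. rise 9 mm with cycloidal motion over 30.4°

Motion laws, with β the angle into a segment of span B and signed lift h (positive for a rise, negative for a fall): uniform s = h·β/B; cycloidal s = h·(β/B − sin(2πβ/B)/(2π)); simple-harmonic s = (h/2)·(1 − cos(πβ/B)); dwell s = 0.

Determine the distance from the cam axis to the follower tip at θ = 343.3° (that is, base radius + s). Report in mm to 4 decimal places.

seg 1 [0°–31°] cycloidal, h=17: full span → s += 17 → s = 17.0000
seg 2 [31°–58°] simple-harmonic, h=-7: full span → s += -7 → s = 10.0000
seg 3 [58°–329.6°] dwell: s stays 10.0000
seg 4 [329.6°–360°] cycloidal, h=9: θ=343.3° here. β=13.7, B=30.4. 9·(0.4507 − sin(2π·0.4507)/(2π)) = 3.6189 → s = 13.6189
radial distance = base radius + s = 40 + 13.6189 = 53.6189

53.6189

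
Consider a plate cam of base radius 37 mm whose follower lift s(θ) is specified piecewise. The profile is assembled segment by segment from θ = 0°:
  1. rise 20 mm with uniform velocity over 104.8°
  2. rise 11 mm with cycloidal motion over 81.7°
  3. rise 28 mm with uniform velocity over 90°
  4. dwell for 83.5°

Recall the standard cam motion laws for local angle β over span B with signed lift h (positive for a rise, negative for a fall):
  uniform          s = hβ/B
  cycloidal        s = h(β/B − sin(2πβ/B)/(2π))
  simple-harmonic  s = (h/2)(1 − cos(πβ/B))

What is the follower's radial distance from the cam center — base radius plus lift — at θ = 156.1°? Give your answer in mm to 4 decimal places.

seg 1 [0°–104.8°] uniform, h=20: full span → s += 20 → s = 20.0000
seg 2 [104.8°–186.5°] cycloidal, h=11: θ=156.1° here. β=51.3, B=81.7. 11·(0.6279 − sin(2π·0.6279)/(2π)) = 8.1673 → s = 28.1673
radial distance = base radius + s = 37 + 28.1673 = 65.1673

65.1673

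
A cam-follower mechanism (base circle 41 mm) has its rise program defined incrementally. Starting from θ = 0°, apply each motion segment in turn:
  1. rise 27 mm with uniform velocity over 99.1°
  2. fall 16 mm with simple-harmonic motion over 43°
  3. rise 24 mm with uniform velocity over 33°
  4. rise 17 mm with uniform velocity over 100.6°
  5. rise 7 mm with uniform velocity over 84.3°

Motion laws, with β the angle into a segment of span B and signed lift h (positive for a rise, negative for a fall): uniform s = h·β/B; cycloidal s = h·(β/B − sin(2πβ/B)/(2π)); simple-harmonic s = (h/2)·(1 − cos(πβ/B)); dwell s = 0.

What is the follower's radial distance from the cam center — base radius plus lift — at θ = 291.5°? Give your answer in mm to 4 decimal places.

seg 1 [0°–99.1°] uniform, h=27: full span → s += 27 → s = 27.0000
seg 2 [99.1°–142.1°] simple-harmonic, h=-16: full span → s += -16 → s = 11.0000
seg 3 [142.1°–175.1°] uniform, h=24: full span → s += 24 → s = 35.0000
seg 4 [175.1°–275.7°] uniform, h=17: full span → s += 17 → s = 52.0000
seg 5 [275.7°–360°] uniform, h=7: θ=291.5° here. β=15.8, B=84.3. 7·15.8/84.3 = 1.3120 → s = 53.3120
radial distance = base radius + s = 41 + 53.3120 = 94.3120

94.3120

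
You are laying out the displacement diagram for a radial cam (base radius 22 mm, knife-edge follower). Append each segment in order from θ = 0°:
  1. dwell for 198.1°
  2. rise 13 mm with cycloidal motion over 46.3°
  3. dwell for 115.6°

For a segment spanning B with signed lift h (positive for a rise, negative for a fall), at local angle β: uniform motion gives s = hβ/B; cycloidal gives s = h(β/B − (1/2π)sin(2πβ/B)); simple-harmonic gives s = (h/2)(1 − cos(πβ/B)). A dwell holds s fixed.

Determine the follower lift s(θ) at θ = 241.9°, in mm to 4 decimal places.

seg 1 [0°–198.1°] dwell: s stays 0.0000
seg 2 [198.1°–244.4°] cycloidal, h=13: θ=241.9° here. β=43.8, B=46.3. 13·(0.9460 − sin(2π·0.9460)/(2π)) = 12.9866 → s = 12.9866

12.9866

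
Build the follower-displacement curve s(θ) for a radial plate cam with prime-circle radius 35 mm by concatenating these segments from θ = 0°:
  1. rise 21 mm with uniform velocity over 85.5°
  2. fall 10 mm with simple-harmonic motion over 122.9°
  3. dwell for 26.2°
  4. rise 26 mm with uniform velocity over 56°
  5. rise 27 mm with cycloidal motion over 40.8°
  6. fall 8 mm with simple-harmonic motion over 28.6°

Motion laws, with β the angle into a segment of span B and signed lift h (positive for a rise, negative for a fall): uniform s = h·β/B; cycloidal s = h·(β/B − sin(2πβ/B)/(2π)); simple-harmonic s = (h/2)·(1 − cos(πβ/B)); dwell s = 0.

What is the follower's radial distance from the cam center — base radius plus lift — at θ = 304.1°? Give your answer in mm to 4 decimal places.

seg 1 [0°–85.5°] uniform, h=21: full span → s += 21 → s = 21.0000
seg 2 [85.5°–208.4°] simple-harmonic, h=-10: full span → s += -10 → s = 11.0000
seg 3 [208.4°–234.6°] dwell: s stays 11.0000
seg 4 [234.6°–290.6°] uniform, h=26: full span → s += 26 → s = 37.0000
seg 5 [290.6°–331.4°] cycloidal, h=27: θ=304.1° here. β=13.5, B=40.8. 27·(0.3309 − sin(2π·0.3309)/(2π)) = 5.1797 → s = 42.1797
radial distance = base radius + s = 35 + 42.1797 = 77.1797

77.1797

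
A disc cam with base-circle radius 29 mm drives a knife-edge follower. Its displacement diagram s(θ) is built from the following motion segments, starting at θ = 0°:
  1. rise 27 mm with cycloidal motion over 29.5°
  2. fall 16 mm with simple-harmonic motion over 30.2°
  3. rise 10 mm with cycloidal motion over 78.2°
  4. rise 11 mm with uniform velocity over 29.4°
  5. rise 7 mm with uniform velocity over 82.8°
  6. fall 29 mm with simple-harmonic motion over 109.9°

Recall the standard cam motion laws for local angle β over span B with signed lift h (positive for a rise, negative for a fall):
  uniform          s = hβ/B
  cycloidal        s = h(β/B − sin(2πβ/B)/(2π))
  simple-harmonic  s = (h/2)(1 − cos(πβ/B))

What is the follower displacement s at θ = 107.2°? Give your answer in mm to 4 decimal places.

seg 1 [0°–29.5°] cycloidal, h=27: full span → s += 27 → s = 27.0000
seg 2 [29.5°–59.7°] simple-harmonic, h=-16: full span → s += -16 → s = 11.0000
seg 3 [59.7°–137.9°] cycloidal, h=10: θ=107.2° here. β=47.5, B=78.2. 10·(0.6074 − sin(2π·0.6074)/(2π)) = 7.0686 → s = 18.0686

18.0686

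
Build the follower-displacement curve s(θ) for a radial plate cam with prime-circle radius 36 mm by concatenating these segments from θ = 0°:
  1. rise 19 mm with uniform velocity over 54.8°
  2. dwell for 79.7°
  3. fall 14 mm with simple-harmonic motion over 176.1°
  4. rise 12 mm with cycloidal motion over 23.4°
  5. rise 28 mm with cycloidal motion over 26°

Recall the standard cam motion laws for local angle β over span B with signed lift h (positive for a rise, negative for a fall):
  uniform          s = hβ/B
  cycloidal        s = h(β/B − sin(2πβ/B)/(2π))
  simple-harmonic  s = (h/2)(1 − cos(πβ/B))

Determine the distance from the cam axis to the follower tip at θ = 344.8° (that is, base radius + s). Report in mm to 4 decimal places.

seg 1 [0°–54.8°] uniform, h=19: full span → s += 19 → s = 19.0000
seg 2 [54.8°–134.5°] dwell: s stays 19.0000
seg 3 [134.5°–310.6°] simple-harmonic, h=-14: full span → s += -14 → s = 5.0000
seg 4 [310.6°–334°] cycloidal, h=12: full span → s += 12 → s = 17.0000
seg 5 [334°–360°] cycloidal, h=28: θ=344.8° here. β=10.8, B=26. 28·(0.4154 − sin(2π·0.4154)/(2π)) = 9.3716 → s = 26.3716
radial distance = base radius + s = 36 + 26.3716 = 62.3716

62.3716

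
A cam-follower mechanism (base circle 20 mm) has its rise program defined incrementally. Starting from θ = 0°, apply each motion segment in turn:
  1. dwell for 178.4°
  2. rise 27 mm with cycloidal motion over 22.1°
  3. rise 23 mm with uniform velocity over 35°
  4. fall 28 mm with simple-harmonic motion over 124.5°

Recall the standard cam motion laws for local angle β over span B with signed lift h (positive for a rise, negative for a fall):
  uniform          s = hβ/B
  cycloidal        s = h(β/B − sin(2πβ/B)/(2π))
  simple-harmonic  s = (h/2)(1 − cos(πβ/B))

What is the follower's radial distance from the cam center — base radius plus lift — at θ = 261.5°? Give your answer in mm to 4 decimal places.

seg 1 [0°–178.4°] dwell: s stays 0.0000
seg 2 [178.4°–200.5°] cycloidal, h=27: full span → s += 27 → s = 27.0000
seg 3 [200.5°–235.5°] uniform, h=23: full span → s += 23 → s = 50.0000
seg 4 [235.5°–360°] simple-harmonic, h=-28: θ=261.5° here. β=26, B=124.5. -28/2·(1 − cos(π·0.2088)) = -2.9065 → s = 47.0935
radial distance = base radius + s = 20 + 47.0935 = 67.0935

67.0935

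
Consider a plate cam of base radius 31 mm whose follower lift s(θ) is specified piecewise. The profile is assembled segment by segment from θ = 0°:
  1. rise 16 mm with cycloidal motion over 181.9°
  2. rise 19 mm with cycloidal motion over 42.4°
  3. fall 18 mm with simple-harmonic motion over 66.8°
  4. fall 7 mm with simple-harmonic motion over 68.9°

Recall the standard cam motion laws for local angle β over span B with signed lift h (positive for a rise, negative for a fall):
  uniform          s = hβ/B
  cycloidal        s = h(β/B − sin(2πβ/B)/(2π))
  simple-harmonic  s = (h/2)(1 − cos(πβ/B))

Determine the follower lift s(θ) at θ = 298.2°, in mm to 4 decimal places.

seg 1 [0°–181.9°] cycloidal, h=16: full span → s += 16 → s = 16.0000
seg 2 [181.9°–224.3°] cycloidal, h=19: full span → s += 19 → s = 35.0000
seg 3 [224.3°–291.1°] simple-harmonic, h=-18: full span → s += -18 → s = 17.0000
seg 4 [291.1°–360°] simple-harmonic, h=-7: θ=298.2° here. β=7.1, B=68.9. -7/2·(1 − cos(π·0.1030)) = -0.1818 → s = 16.8182

16.8182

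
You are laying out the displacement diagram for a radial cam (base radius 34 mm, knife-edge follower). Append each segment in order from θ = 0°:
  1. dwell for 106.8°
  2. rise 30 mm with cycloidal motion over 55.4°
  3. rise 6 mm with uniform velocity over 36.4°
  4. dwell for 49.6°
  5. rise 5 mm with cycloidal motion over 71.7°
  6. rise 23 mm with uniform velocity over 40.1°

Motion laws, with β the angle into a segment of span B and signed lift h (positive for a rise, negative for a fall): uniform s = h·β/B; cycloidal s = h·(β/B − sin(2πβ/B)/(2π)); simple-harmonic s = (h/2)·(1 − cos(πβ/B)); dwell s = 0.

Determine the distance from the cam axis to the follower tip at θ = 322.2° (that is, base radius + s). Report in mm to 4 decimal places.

seg 1 [0°–106.8°] dwell: s stays 0.0000
seg 2 [106.8°–162.2°] cycloidal, h=30: full span → s += 30 → s = 30.0000
seg 3 [162.2°–198.6°] uniform, h=6: full span → s += 6 → s = 36.0000
seg 4 [198.6°–248.2°] dwell: s stays 36.0000
seg 5 [248.2°–319.9°] cycloidal, h=5: full span → s += 5 → s = 41.0000
seg 6 [319.9°–360°] uniform, h=23: θ=322.2° here. β=2.3, B=40.1. 23·2.3/40.1 = 1.3192 → s = 42.3192
radial distance = base radius + s = 34 + 42.3192 = 76.3192

76.3192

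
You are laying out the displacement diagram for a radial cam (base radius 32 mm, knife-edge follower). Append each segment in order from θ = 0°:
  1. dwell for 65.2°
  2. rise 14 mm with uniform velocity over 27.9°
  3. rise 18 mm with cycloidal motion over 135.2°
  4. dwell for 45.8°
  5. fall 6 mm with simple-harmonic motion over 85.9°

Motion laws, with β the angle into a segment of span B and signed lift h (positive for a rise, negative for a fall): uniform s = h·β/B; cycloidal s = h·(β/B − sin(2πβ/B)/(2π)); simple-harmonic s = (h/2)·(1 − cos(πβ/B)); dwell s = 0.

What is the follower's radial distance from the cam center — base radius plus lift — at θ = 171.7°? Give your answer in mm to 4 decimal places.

seg 1 [0°–65.2°] dwell: s stays 0.0000
seg 2 [65.2°–93.1°] uniform, h=14: full span → s += 14 → s = 14.0000
seg 3 [93.1°–228.3°] cycloidal, h=18: θ=171.7° here. β=78.6, B=135.2. 18·(0.5814 − sin(2π·0.5814)/(2π)) = 11.8660 → s = 25.8660
radial distance = base radius + s = 32 + 25.8660 = 57.8660

57.8660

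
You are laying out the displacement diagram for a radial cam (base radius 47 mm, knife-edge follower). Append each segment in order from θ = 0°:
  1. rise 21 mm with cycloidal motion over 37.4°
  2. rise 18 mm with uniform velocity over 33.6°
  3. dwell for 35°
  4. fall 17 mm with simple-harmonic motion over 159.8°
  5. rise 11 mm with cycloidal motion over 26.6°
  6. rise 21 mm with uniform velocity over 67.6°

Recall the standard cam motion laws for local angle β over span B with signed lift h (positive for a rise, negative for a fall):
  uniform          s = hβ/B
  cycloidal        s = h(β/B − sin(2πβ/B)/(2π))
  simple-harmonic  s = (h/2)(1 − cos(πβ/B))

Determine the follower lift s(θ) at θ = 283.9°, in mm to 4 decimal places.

seg 1 [0°–37.4°] cycloidal, h=21: full span → s += 21 → s = 21.0000
seg 2 [37.4°–71°] uniform, h=18: full span → s += 18 → s = 39.0000
seg 3 [71°–106°] dwell: s stays 39.0000
seg 4 [106°–265.8°] simple-harmonic, h=-17: full span → s += -17 → s = 22.0000
seg 5 [265.8°–292.4°] cycloidal, h=11: θ=283.9° here. β=18.1, B=26.6. 11·(0.6805 − sin(2π·0.6805)/(2π)) = 9.0712 → s = 31.0712

31.0712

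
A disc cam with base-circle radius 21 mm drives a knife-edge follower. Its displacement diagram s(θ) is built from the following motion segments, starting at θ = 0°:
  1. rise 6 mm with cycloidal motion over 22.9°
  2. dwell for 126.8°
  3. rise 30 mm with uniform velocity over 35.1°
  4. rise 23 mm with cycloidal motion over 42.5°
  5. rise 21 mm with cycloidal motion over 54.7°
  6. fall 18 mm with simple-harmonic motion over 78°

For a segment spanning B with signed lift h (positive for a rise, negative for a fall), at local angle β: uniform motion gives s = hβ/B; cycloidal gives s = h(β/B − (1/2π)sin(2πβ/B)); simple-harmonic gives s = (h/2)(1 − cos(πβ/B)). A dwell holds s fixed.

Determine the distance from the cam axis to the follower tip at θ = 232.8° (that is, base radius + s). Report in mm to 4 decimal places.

seg 1 [0°–22.9°] cycloidal, h=6: full span → s += 6 → s = 6.0000
seg 2 [22.9°–149.7°] dwell: s stays 6.0000
seg 3 [149.7°–184.8°] uniform, h=30: full span → s += 30 → s = 36.0000
seg 4 [184.8°–227.3°] cycloidal, h=23: full span → s += 23 → s = 59.0000
seg 5 [227.3°–282°] cycloidal, h=21: θ=232.8° here. β=5.5, B=54.7. 21·(0.1005 − sin(2π·0.1005)/(2π)) = 0.1377 → s = 59.1377
radial distance = base radius + s = 21 + 59.1377 = 80.1377

80.1377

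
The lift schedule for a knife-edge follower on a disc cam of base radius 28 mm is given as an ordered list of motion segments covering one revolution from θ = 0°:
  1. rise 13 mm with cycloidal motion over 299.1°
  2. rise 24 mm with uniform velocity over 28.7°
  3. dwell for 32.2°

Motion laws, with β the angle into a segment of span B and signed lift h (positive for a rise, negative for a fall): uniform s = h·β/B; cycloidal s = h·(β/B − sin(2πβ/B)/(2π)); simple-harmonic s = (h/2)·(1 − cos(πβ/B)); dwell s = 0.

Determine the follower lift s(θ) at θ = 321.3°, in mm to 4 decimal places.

seg 1 [0°–299.1°] cycloidal, h=13: full span → s += 13 → s = 13.0000
seg 2 [299.1°–327.8°] uniform, h=24: θ=321.3° here. β=22.2, B=28.7. 24·22.2/28.7 = 18.5645 → s = 31.5645

31.5645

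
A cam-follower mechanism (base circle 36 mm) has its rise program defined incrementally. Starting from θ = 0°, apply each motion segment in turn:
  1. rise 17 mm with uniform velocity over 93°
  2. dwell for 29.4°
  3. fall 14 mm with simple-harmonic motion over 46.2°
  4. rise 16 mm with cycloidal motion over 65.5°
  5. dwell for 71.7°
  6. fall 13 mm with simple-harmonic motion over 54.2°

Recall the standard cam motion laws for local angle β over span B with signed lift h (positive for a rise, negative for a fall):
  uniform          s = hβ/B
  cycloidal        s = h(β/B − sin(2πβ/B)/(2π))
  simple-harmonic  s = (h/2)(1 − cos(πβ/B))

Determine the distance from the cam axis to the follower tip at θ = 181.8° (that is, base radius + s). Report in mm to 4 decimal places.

seg 1 [0°–93°] uniform, h=17: full span → s += 17 → s = 17.0000
seg 2 [93°–122.4°] dwell: s stays 17.0000
seg 3 [122.4°–168.6°] simple-harmonic, h=-14: full span → s += -14 → s = 3.0000
seg 4 [168.6°–234.1°] cycloidal, h=16: θ=181.8° here. β=13.2, B=65.5. 16·(0.2015 − sin(2π·0.2015)/(2π)) = 0.7951 → s = 3.7951
radial distance = base radius + s = 36 + 3.7951 = 39.7951

39.7951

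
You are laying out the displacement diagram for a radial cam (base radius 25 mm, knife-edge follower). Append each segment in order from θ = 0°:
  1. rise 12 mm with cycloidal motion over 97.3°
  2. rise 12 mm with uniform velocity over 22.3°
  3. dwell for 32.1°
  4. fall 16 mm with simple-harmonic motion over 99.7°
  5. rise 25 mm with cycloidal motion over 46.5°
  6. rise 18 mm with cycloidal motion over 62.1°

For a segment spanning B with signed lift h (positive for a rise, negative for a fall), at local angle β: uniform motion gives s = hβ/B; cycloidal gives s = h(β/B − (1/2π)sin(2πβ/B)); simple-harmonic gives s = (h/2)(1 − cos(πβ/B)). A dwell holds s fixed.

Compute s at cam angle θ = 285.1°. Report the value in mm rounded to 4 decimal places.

seg 1 [0°–97.3°] cycloidal, h=12: full span → s += 12 → s = 12.0000
seg 2 [97.3°–119.6°] uniform, h=12: full span → s += 12 → s = 24.0000
seg 3 [119.6°–151.7°] dwell: s stays 24.0000
seg 4 [151.7°–251.4°] simple-harmonic, h=-16: full span → s += -16 → s = 8.0000
seg 5 [251.4°–297.9°] cycloidal, h=25: θ=285.1° here. β=33.7, B=46.5. 25·(0.7247 − sin(2π·0.7247)/(2π)) = 22.0471 → s = 30.0471

30.0471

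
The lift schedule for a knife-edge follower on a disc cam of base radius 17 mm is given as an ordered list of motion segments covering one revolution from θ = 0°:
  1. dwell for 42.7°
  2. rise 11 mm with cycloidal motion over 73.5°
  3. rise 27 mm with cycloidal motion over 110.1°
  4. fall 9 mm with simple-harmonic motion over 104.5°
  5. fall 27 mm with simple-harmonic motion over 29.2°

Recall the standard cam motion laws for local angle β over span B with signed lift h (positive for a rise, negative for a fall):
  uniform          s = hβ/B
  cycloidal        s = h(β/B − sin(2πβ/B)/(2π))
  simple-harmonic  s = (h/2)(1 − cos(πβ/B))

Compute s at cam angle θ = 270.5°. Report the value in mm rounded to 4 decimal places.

seg 1 [0°–42.7°] dwell: s stays 0.0000
seg 2 [42.7°–116.2°] cycloidal, h=11: full span → s += 11 → s = 11.0000
seg 3 [116.2°–226.3°] cycloidal, h=27: full span → s += 27 → s = 38.0000
seg 4 [226.3°–330.8°] simple-harmonic, h=-9: θ=270.5° here. β=44.2, B=104.5. -9/2·(1 − cos(π·0.4230)) = -3.4216 → s = 34.5784

34.5784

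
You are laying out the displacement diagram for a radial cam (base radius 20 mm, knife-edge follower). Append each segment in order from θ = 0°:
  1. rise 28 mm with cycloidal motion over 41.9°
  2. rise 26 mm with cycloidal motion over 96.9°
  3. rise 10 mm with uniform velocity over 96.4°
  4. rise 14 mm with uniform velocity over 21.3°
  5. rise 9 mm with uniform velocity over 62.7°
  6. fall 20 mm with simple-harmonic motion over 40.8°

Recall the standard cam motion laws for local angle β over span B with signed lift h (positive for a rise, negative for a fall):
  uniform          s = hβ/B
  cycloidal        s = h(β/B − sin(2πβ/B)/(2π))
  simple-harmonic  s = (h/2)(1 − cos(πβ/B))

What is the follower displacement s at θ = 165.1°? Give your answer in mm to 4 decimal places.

seg 1 [0°–41.9°] cycloidal, h=28: full span → s += 28 → s = 28.0000
seg 2 [41.9°–138.8°] cycloidal, h=26: full span → s += 26 → s = 54.0000
seg 3 [138.8°–235.2°] uniform, h=10: θ=165.1° here. β=26.3, B=96.4. 10·26.3/96.4 = 2.7282 → s = 56.7282

56.7282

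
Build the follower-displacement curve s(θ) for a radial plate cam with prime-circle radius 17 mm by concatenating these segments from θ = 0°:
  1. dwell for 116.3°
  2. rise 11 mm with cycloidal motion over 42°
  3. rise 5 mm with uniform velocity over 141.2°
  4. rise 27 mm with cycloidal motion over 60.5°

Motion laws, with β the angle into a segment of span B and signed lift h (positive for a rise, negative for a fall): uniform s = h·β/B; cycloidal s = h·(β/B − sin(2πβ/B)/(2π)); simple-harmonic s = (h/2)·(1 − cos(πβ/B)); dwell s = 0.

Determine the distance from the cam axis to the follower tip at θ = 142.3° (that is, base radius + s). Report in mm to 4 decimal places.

seg 1 [0°–116.3°] dwell: s stays 0.0000
seg 2 [116.3°–158.3°] cycloidal, h=11: θ=142.3° here. β=26, B=42. 11·(0.6190 − sin(2π·0.6190)/(2π)) = 8.0003 → s = 8.0003
radial distance = base radius + s = 17 + 8.0003 = 25.0003

25.0003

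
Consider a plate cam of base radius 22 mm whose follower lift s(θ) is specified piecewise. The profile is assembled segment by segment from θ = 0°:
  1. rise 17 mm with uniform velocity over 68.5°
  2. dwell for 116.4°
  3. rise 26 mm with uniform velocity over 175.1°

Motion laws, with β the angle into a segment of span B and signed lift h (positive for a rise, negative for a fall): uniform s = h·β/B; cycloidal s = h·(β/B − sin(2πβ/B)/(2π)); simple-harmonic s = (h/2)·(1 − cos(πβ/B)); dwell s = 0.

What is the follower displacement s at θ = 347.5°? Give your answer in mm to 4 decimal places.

seg 1 [0°–68.5°] uniform, h=17: full span → s += 17 → s = 17.0000
seg 2 [68.5°–184.9°] dwell: s stays 17.0000
seg 3 [184.9°–360°] uniform, h=26: θ=347.5° here. β=162.6, B=175.1. 26·162.6/175.1 = 24.1439 → s = 41.1439

41.1439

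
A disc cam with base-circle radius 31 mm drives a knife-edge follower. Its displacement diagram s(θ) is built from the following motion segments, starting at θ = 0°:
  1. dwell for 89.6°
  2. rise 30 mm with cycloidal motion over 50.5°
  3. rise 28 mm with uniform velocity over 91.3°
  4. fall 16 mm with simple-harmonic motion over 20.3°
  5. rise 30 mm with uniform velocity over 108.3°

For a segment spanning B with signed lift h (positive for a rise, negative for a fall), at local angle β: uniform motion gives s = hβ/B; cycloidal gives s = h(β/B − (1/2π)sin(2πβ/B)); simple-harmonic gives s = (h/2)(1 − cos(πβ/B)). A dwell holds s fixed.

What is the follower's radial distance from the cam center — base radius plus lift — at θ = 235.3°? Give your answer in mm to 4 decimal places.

seg 1 [0°–89.6°] dwell: s stays 0.0000
seg 2 [89.6°–140.1°] cycloidal, h=30: full span → s += 30 → s = 30.0000
seg 3 [140.1°–231.4°] uniform, h=28: full span → s += 28 → s = 58.0000
seg 4 [231.4°–251.7°] simple-harmonic, h=-16: θ=235.3° here. β=3.9, B=20.3. -16/2·(1 − cos(π·0.1921)) = -1.4134 → s = 56.5866
radial distance = base radius + s = 31 + 56.5866 = 87.5866

87.5866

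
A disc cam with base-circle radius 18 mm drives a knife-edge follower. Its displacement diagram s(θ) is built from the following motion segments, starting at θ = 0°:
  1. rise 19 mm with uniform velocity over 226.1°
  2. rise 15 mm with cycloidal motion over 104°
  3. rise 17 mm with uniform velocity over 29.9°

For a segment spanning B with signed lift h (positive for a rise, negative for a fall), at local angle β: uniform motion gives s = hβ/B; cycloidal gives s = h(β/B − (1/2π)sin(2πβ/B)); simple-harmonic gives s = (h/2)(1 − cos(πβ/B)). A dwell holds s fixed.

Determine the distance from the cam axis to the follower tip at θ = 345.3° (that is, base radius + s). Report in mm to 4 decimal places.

seg 1 [0°–226.1°] uniform, h=19: full span → s += 19 → s = 19.0000
seg 2 [226.1°–330.1°] cycloidal, h=15: full span → s += 15 → s = 34.0000
seg 3 [330.1°–360°] uniform, h=17: θ=345.3° here. β=15.2, B=29.9. 17·15.2/29.9 = 8.6421 → s = 42.6421
radial distance = base radius + s = 18 + 42.6421 = 60.6421

60.6421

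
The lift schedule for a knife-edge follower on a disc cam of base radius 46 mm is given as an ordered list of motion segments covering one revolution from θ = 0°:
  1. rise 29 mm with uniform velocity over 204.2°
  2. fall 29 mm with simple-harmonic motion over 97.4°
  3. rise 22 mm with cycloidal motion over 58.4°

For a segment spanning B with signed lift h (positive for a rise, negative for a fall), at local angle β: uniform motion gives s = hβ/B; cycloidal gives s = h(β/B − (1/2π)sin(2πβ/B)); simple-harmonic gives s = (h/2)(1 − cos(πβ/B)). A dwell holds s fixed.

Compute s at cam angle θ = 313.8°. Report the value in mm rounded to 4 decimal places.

seg 1 [0°–204.2°] uniform, h=29: full span → s += 29 → s = 29.0000
seg 2 [204.2°–301.6°] simple-harmonic, h=-29: full span → s += -29 → s = 0.0000
seg 3 [301.6°–360°] cycloidal, h=22: θ=313.8° here. β=12.2, B=58.4. 22·(0.2089 − sin(2π·0.2089)/(2π)) = 1.2106 → s = 1.2106

1.2106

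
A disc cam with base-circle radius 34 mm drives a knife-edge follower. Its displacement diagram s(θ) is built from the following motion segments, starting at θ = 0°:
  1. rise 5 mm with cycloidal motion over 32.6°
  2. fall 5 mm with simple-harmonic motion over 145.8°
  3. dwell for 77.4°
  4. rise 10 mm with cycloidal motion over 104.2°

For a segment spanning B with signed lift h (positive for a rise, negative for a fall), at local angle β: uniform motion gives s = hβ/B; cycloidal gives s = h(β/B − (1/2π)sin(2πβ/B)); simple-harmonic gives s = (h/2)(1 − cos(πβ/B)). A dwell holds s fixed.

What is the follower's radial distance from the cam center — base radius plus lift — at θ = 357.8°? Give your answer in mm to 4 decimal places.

seg 1 [0°–32.6°] cycloidal, h=5: full span → s += 5 → s = 5.0000
seg 2 [32.6°–178.4°] simple-harmonic, h=-5: full span → s += -5 → s = 0.0000
seg 3 [178.4°–255.8°] dwell: s stays 0.0000
seg 4 [255.8°–360°] cycloidal, h=10: θ=357.8° here. β=102, B=104.2. 10·(0.9789 − sin(2π·0.9789)/(2π)) = 9.9994 → s = 9.9994
radial distance = base radius + s = 34 + 9.9994 = 43.9994

43.9994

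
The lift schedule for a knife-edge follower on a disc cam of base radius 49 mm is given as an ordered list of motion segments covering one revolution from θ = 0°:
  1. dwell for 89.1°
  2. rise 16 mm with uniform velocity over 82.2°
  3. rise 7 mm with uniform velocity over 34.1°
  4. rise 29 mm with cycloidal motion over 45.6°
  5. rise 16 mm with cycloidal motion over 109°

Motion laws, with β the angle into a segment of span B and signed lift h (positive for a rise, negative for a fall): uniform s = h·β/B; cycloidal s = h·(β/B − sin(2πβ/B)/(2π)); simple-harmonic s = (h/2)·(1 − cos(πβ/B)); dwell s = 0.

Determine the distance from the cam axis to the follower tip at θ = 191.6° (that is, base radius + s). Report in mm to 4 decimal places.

seg 1 [0°–89.1°] dwell: s stays 0.0000
seg 2 [89.1°–171.3°] uniform, h=16: full span → s += 16 → s = 16.0000
seg 3 [171.3°–205.4°] uniform, h=7: θ=191.6° here. β=20.3, B=34.1. 7·20.3/34.1 = 4.1672 → s = 20.1672
radial distance = base radius + s = 49 + 20.1672 = 69.1672

69.1672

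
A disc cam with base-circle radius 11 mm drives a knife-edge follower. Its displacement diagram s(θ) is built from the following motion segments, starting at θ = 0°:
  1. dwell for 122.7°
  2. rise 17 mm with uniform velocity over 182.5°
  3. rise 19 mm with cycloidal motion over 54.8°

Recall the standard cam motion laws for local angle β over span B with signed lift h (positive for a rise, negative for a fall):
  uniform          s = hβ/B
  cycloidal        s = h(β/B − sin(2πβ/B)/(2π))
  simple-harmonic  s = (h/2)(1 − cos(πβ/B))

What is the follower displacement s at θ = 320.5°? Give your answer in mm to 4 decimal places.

seg 1 [0°–122.7°] dwell: s stays 0.0000
seg 2 [122.7°–305.2°] uniform, h=17: full span → s += 17 → s = 17.0000
seg 3 [305.2°–360°] cycloidal, h=19: θ=320.5° here. β=15.3, B=54.8. 19·(0.2792 − sin(2π·0.2792)/(2π)) = 2.3315 → s = 19.3315

19.3315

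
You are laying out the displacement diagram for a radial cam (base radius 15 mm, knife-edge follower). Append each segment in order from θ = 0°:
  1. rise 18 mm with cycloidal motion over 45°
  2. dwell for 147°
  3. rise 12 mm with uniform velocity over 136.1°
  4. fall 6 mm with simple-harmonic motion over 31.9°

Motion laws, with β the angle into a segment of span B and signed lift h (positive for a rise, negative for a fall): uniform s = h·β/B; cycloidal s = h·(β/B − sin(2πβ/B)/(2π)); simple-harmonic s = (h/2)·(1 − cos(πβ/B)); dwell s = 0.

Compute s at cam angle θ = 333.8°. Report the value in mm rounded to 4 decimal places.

seg 1 [0°–45°] cycloidal, h=18: full span → s += 18 → s = 18.0000
seg 2 [45°–192°] dwell: s stays 18.0000
seg 3 [192°–328.1°] uniform, h=12: full span → s += 12 → s = 30.0000
seg 4 [328.1°–360°] simple-harmonic, h=-6: θ=333.8° here. β=5.7, B=31.9. -6/2·(1 − cos(π·0.1787)) = -0.4604 → s = 29.5396

29.5396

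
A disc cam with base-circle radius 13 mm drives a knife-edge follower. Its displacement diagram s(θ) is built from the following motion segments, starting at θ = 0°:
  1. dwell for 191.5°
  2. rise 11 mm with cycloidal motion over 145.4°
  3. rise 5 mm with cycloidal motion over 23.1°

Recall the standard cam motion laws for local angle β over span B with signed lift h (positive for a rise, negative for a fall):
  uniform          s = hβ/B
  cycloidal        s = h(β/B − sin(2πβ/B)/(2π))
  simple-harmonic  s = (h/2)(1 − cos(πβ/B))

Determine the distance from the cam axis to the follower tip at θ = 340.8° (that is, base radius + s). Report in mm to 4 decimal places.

seg 1 [0°–191.5°] dwell: s stays 0.0000
seg 2 [191.5°–336.9°] cycloidal, h=11: full span → s += 11 → s = 11.0000
seg 3 [336.9°–360°] cycloidal, h=5: θ=340.8° here. β=3.9, B=23.1. 5·(0.1688 − sin(2π·0.1688)/(2π)) = 0.1496 → s = 11.1496
radial distance = base radius + s = 13 + 11.1496 = 24.1496

24.1496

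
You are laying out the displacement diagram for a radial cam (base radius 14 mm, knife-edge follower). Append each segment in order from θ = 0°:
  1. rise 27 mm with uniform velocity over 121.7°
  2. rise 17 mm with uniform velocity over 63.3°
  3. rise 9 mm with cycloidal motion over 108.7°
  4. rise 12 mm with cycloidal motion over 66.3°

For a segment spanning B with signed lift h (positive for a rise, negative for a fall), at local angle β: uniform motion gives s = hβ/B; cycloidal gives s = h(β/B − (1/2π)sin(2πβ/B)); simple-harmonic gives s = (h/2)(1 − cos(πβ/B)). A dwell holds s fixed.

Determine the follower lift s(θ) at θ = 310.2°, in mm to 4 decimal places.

seg 1 [0°–121.7°] uniform, h=27: full span → s += 27 → s = 27.0000
seg 2 [121.7°–185°] uniform, h=17: full span → s += 17 → s = 44.0000
seg 3 [185°–293.7°] cycloidal, h=9: full span → s += 9 → s = 53.0000
seg 4 [293.7°–360°] cycloidal, h=12: θ=310.2° here. β=16.5, B=66.3. 12·(0.2489 − sin(2π·0.2489)/(2π)) = 1.0766 → s = 54.0766

54.0766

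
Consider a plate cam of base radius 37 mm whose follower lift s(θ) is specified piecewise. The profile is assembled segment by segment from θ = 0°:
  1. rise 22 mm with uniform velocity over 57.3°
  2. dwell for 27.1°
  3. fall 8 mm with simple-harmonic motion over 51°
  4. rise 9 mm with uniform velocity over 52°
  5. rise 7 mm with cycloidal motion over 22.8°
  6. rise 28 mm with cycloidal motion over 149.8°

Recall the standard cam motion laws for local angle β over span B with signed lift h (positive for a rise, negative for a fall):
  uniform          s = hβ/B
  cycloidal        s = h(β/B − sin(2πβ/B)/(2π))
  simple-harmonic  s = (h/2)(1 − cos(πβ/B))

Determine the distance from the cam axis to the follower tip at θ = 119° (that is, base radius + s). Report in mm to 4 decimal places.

seg 1 [0°–57.3°] uniform, h=22: full span → s += 22 → s = 22.0000
seg 2 [57.3°–84.4°] dwell: s stays 22.0000
seg 3 [84.4°–135.4°] simple-harmonic, h=-8: θ=119° here. β=34.6, B=51. -8/2·(1 − cos(π·0.6784)) = -6.1266 → s = 15.8734
radial distance = base radius + s = 37 + 15.8734 = 52.8734

52.8734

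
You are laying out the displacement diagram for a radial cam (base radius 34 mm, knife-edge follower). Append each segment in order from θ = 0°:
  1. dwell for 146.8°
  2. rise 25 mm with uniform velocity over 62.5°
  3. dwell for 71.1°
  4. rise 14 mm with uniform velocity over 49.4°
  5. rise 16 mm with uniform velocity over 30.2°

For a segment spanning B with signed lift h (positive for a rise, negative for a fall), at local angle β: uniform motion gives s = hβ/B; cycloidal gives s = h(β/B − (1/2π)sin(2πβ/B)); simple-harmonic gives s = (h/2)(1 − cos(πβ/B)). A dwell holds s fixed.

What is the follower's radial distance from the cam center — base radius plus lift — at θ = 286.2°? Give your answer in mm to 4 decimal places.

seg 1 [0°–146.8°] dwell: s stays 0.0000
seg 2 [146.8°–209.3°] uniform, h=25: full span → s += 25 → s = 25.0000
seg 3 [209.3°–280.4°] dwell: s stays 25.0000
seg 4 [280.4°–329.8°] uniform, h=14: θ=286.2° here. β=5.8, B=49.4. 14·5.8/49.4 = 1.6437 → s = 26.6437
radial distance = base radius + s = 34 + 26.6437 = 60.6437

60.6437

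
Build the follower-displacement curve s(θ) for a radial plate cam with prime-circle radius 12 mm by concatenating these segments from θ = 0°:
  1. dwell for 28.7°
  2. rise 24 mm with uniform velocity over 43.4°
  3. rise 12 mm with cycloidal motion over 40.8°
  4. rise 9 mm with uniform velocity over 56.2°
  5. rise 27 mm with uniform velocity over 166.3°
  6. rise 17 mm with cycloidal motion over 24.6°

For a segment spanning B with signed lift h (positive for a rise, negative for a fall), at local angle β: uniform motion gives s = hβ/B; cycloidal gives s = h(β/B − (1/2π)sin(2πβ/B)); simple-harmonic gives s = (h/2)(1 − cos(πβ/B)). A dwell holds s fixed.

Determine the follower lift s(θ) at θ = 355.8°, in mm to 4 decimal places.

seg 1 [0°–28.7°] dwell: s stays 0.0000
seg 2 [28.7°–72.1°] uniform, h=24: full span → s += 24 → s = 24.0000
seg 3 [72.1°–112.9°] cycloidal, h=12: full span → s += 12 → s = 36.0000
seg 4 [112.9°–169.1°] uniform, h=9: full span → s += 9 → s = 45.0000
seg 5 [169.1°–335.4°] uniform, h=27: full span → s += 27 → s = 72.0000
seg 6 [335.4°–360°] cycloidal, h=17: θ=355.8° here. β=20.4, B=24.6. 17·(0.8293 − sin(2π·0.8293)/(2π)) = 16.4745 → s = 88.4745

88.4745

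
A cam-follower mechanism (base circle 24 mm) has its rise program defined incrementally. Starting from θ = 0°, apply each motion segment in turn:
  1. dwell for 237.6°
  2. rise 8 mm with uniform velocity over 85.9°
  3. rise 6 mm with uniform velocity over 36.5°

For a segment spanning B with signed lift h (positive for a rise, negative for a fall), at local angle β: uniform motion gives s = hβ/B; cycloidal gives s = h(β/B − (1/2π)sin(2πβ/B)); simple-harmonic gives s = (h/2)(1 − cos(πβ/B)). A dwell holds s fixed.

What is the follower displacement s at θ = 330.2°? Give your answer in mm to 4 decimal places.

seg 1 [0°–237.6°] dwell: s stays 0.0000
seg 2 [237.6°–323.5°] uniform, h=8: full span → s += 8 → s = 8.0000
seg 3 [323.5°–360°] uniform, h=6: θ=330.2° here. β=6.7, B=36.5. 6·6.7/36.5 = 1.1014 → s = 9.1014

9.1014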